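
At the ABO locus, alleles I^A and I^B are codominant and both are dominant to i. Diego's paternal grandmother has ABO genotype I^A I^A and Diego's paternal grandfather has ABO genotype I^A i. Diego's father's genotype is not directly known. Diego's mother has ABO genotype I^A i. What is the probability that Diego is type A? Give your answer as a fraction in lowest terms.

Diego's father's ABO genotype from I^A I^A × I^A i: 1/2 I^A I^A, 1/2 I^A i.
Crossing each possibility with the mother I^A i and summing P(type A): 1/2·1 + 1/2·3/4 = 7/8.

7/8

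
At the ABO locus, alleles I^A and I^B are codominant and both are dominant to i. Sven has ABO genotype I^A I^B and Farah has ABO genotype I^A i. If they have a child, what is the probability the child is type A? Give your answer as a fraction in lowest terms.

1/2

ABO cross I^A I^B × I^A i → offspring phenotypes: 1/2 A, 1/4 B, 1/4 AB.
So P(type A) = 1/2.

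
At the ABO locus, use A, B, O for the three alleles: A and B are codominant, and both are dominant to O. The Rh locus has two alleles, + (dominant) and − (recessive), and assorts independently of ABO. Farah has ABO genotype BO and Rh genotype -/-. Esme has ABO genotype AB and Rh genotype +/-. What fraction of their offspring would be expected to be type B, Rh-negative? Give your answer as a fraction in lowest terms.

ABO cross BO × AB → offspring phenotypes: 1/4 A, 1/2 B, 1/4 AB.
Rh cross -/- × +/- → 1/2 Rh+, 1/2 Rh-.
Independent loci: P(type B, Rh-negative) = 1/2 × 1/2 = 1/4.

1/4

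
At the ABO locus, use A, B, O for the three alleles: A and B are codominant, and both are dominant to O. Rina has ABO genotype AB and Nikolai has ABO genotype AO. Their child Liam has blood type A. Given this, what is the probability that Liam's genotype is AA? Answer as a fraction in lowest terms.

1/2

Cross AB × AO → 1/4 AA, 1/4 AB, 1/4 AO, 1/4 BO.
Type-A genotypes among offspring: AA (1/4), AO (1/4); total 1/2.
P(AA | type A) = (1/4) / (1/2) = 1/2.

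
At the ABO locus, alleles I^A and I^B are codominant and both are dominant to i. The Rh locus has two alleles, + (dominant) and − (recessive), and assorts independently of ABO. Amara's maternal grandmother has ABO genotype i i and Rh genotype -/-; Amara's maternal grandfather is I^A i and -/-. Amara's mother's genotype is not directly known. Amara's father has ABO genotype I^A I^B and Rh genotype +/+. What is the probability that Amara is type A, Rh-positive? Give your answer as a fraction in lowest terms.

1/2

Amara's mother's ABO genotype from i i × I^A i: 1/2 I^A i, 1/2 i i.
Crossing each possibility with the father I^A I^B and summing P(type A): 1/2·1/2 + 1/2·1/2 = 1/2.
Similarly for Rh via the mother's Rh distribution: P(Rh+) = 1.
Independent loci: 1/2 × 1 = 1/2.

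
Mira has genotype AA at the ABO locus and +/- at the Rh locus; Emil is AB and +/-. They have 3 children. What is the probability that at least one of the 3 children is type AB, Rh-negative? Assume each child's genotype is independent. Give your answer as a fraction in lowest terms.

ABO cross AA × AB → 1/2 A, 1/2 AB.
Rh cross +/- × +/- → 3/4 Rh+, 1/4 Rh-; so P(type AB, Rh-negative) = 1/2 × 1/4 = 1/8 per child.
P(none) = (7/8)^3 = 343/512; P(at least one) = 1 − 343/512 = 169/512.

169/512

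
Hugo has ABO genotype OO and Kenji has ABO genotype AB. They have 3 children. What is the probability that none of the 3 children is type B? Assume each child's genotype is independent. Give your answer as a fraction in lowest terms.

1/8

ABO cross OO × AB → 1/2 A, 1/2 B.
So P(type B) = 1/2 per child.
P(not type B) = 1/2 for one child; (1/2)^3 = 1/8.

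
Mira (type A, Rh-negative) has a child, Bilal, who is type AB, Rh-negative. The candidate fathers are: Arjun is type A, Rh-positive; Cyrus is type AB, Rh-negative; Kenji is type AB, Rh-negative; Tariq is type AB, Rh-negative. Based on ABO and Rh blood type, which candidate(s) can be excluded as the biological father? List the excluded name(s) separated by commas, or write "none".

A candidate is excluded only if no genotype consistent with his phenotype could produce a type AB, Rh-negative child with a type A, Rh-negative mother.
Arjun (type A, Rh+): no genotype consistent with that phenotype can produce a type-AB Rh- child with a type-A mother.

Arjun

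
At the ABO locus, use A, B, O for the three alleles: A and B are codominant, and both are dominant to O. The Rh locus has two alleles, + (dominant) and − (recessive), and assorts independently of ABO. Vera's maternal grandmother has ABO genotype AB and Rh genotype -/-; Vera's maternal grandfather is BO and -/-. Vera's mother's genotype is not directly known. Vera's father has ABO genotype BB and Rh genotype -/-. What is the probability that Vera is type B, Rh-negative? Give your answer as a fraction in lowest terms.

Vera's mother's ABO genotype from AB × BO: 1/4 AB, 1/4 AO, 1/4 BB, 1/4 BO.
Crossing each possibility with the father BB and summing P(type B): 1/4·1/2 + 1/4·1/2 + 1/4·1 + 1/4·1 = 3/4.
Similarly for Rh via the mother's Rh distribution: P(Rh-) = 1.
Independent loci: 3/4 × 1 = 3/4.

3/4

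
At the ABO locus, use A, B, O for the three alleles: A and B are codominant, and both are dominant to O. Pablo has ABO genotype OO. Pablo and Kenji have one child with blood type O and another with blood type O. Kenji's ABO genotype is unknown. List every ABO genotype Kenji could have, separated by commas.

For each candidate genotype of Kenji, check whether crossing it with OO can produce every observed child phenotype.
  AA → possible child types {A} ✗
  AB → possible child types {A, B} ✗
  AO → possible child types {O, A} ✓
  BB → possible child types {B} ✗
  BO → possible child types {O, B} ✓
  OO → possible child types {O} ✓

AO, BO, OO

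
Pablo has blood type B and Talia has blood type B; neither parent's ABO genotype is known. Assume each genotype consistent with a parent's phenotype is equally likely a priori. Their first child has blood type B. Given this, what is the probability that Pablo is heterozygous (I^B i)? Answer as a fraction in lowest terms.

Possible genotypes: Pablo ∈ {I^B I^B, I^B i}; Talia ∈ {I^B I^B, I^B i}.
Weight each parental genotype pair by prior × P(type-B child):
  I^B I^B × I^B I^B: posterior weight 4/15.
  I^B I^B × I^B i: posterior weight 4/15.
  I^B i × I^B I^B: posterior weight 4/15.
  I^B i × I^B i: posterior weight 1/5.
Sum the posterior weight over pairs where Pablo is I^B i: 7/15.

7/15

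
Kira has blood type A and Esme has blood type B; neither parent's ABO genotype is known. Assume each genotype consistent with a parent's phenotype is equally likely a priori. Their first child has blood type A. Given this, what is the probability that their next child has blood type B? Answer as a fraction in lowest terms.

Possible genotypes: Kira ∈ {AA, AO}; Esme ∈ {BB, BO}.
Weight each parental genotype pair by prior × P(type-A child):
  AA × BO: posterior weight 2/3; P(next child type B) = 0.
  AO × BO: posterior weight 1/3; P(next child type B) = 1/4.
Weighted sum = 1/12.

1/12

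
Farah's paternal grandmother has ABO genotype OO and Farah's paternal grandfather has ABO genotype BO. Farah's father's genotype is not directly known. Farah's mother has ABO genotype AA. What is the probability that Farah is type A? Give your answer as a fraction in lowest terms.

Farah's father's ABO genotype from OO × BO: 1/2 BO, 1/2 OO.
Crossing each possibility with the mother AA and summing P(type A): 1/2·1/2 + 1/2·1 = 3/4.

3/4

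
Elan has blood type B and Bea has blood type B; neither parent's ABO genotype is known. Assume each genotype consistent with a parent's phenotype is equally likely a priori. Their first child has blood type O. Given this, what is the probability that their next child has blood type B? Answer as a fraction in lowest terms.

3/4

Possible genotypes: Elan ∈ {I^B I^B, I^B i}; Bea ∈ {I^B I^B, I^B i}.
Weight each parental genotype pair by prior × P(type-O child):
  I^B i × I^B i: posterior weight 1; P(next child type B) = 3/4.
Weighted sum = 3/4.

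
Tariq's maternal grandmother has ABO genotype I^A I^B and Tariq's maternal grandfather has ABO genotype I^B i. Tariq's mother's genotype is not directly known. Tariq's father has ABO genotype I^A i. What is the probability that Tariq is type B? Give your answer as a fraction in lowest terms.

1/4

Tariq's mother's ABO genotype from I^A I^B × I^B i: 1/4 I^A I^B, 1/4 I^A i, 1/4 I^B I^B, 1/4 I^B i.
Crossing each possibility with the father I^A i and summing P(type B): 1/4·1/4 + 1/4·0 + 1/4·1/2 + 1/4·1/4 = 1/4.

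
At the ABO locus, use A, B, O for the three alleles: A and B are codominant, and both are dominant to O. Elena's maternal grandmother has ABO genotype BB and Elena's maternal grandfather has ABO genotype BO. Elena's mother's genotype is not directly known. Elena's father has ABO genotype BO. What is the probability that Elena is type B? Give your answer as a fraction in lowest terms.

Elena's mother's ABO genotype from BB × BO: 1/2 BB, 1/2 BO.
Crossing each possibility with the father BO and summing P(type B): 1/2·1 + 1/2·3/4 = 7/8.

7/8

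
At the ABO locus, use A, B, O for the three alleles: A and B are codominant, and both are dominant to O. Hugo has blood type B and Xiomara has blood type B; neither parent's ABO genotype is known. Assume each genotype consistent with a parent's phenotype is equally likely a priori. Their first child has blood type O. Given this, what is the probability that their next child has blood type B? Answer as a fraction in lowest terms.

Possible genotypes: Hugo ∈ {BB, BO}; Xiomara ∈ {BB, BO}.
Weight each parental genotype pair by prior × P(type-O child):
  BO × BO: posterior weight 1; P(next child type B) = 3/4.
Weighted sum = 3/4.

3/4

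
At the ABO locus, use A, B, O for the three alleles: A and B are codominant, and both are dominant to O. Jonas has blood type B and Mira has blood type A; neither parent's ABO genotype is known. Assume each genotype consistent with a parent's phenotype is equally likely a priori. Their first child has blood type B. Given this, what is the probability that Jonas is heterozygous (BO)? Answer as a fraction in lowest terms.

1/3

Possible genotypes: Jonas ∈ {BB, BO}; Mira ∈ {AA, AO}.
Weight each parental genotype pair by prior × P(type-B child):
  BB × AO: posterior weight 2/3.
  BO × AO: posterior weight 1/3.
Sum the posterior weight over pairs where Jonas is BO: 1/3.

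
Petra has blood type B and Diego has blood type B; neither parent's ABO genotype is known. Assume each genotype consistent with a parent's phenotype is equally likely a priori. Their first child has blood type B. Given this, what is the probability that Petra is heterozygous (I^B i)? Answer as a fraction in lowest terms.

7/15

Possible genotypes: Petra ∈ {I^B I^B, I^B i}; Diego ∈ {I^B I^B, I^B i}.
Weight each parental genotype pair by prior × P(type-B child):
  I^B I^B × I^B I^B: posterior weight 4/15.
  I^B I^B × I^B i: posterior weight 4/15.
  I^B i × I^B I^B: posterior weight 4/15.
  I^B i × I^B i: posterior weight 1/5.
Sum the posterior weight over pairs where Petra is I^B i: 7/15.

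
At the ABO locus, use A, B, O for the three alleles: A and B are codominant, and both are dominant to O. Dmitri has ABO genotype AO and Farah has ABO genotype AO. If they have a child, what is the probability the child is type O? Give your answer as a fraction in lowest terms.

1/4

ABO cross AO × AO → offspring phenotypes: 1/4 O, 3/4 A.
So P(type O) = 1/4.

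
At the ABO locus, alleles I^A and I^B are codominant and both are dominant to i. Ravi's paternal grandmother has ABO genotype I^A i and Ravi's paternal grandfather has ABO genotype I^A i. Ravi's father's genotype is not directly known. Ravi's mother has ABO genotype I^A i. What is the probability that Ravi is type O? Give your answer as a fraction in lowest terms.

Ravi's father's ABO genotype from I^A i × I^A i: 1/4 I^A I^A, 1/2 I^A i, 1/4 i i.
Crossing each possibility with the mother I^A i and summing P(type O): 1/4·0 + 1/2·1/4 + 1/4·1/2 = 1/4.

1/4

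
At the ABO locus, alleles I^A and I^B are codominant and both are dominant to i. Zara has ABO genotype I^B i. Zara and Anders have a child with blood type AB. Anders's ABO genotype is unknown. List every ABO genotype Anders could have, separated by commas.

For each candidate genotype of Anders, check whether crossing it with I^B i can produce every observed child phenotype.
  I^A I^A → possible child types {A, AB} ✓
  I^A I^B → possible child types {A, B, AB} ✓
  I^A i → possible child types {O, A, B, AB} ✓
  I^B I^B → possible child types {B} ✗
  I^B i → possible child types {O, B} ✗
  i i → possible child types {O, B} ✗

I^A I^A, I^A I^B, I^A i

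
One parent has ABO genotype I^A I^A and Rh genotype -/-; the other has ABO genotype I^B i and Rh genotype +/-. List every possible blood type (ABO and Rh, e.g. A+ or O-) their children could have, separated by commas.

A+, A-, AB+, AB-

Gametes from I^A I^A × I^B i give offspring ABO genotypes I^A I^B, I^A i, i.e. phenotypes A, AB.
Rh cross -/- × +/- → phenotypes Rh+, Rh-.
Combining independently: A+, A-, AB+, AB-.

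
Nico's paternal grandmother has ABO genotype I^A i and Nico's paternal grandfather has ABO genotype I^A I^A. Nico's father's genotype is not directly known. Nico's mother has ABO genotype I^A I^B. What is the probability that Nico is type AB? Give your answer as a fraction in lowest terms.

Nico's father's ABO genotype from I^A i × I^A I^A: 1/2 I^A I^A, 1/2 I^A i.
Crossing each possibility with the mother I^A I^B and summing P(type AB): 1/2·1/2 + 1/2·1/4 = 3/8.

3/8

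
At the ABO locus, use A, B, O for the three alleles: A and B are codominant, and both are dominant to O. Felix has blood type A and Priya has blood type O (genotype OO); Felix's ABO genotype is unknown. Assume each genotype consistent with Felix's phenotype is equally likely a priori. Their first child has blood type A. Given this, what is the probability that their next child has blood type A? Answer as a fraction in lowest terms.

Possible genotypes: Felix ∈ {AA, AO}; Priya ∈ {OO}.
Weight each parental genotype pair by prior × P(type-A child):
  AA × OO: posterior weight 2/3; P(next child type A) = 1.
  AO × OO: posterior weight 1/3; P(next child type A) = 1/2.
Weighted sum = 5/6.

5/6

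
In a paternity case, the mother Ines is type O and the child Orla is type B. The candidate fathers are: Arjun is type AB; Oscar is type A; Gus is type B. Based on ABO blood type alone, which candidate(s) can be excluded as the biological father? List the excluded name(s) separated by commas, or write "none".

Oscar

A candidate is excluded only if no genotype consistent with his phenotype could produce a type B child with a type O mother.
Oscar (type A): no genotype consistent with that phenotype can produce a type-B child with a type-O mother.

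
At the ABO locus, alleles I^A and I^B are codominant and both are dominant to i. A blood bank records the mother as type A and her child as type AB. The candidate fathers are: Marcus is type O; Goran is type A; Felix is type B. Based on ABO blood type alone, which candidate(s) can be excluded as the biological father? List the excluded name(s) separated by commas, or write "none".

A candidate is excluded only if no genotype consistent with his phenotype could produce a type AB child with a type A mother.
Marcus (type O): no genotype consistent with that phenotype can produce a type-AB child with a type-A mother.
Goran (type A): no genotype consistent with that phenotype can produce a type-AB child with a type-A mother.

Marcus, Goran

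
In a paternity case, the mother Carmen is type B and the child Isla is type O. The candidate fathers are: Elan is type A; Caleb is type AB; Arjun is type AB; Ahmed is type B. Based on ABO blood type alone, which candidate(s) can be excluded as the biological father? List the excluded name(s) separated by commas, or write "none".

Caleb, Arjun

A candidate is excluded only if no genotype consistent with his phenotype could produce a type O child with a type B mother.
Caleb (type AB): no genotype consistent with that phenotype can produce a type-O child with a type-B mother.
Arjun (type AB): no genotype consistent with that phenotype can produce a type-O child with a type-B mother.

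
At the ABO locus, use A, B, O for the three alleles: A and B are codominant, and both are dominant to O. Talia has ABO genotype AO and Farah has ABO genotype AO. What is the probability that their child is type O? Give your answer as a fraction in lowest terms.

1/4

ABO cross AO × AO → offspring phenotypes: 1/4 O, 3/4 A.
So P(type O) = 1/4.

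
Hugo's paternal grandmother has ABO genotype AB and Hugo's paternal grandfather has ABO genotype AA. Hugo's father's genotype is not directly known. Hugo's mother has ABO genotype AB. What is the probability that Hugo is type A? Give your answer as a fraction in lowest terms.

Hugo's father's ABO genotype from AB × AA: 1/2 AA, 1/2 AB.
Crossing each possibility with the mother AB and summing P(type A): 1/2·1/2 + 1/2·1/4 = 3/8.

3/8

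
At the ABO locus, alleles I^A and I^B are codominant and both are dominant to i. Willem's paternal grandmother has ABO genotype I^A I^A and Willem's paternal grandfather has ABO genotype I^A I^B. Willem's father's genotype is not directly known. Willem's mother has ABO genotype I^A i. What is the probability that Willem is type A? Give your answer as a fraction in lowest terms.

Willem's father's ABO genotype from I^A I^A × I^A I^B: 1/2 I^A I^A, 1/2 I^A I^B.
Crossing each possibility with the mother I^A i and summing P(type A): 1/2·1 + 1/2·1/2 = 3/4.

3/4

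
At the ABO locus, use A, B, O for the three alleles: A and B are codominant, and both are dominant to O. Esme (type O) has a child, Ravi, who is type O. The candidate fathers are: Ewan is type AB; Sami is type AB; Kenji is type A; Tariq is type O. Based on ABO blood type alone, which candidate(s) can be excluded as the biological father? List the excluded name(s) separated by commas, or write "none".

Ewan, Sami

A candidate is excluded only if no genotype consistent with his phenotype could produce a type O child with a type O mother.
Ewan (type AB): no genotype consistent with that phenotype can produce a type-O child with a type-O mother.
Sami (type AB): no genotype consistent with that phenotype can produce a type-O child with a type-O mother.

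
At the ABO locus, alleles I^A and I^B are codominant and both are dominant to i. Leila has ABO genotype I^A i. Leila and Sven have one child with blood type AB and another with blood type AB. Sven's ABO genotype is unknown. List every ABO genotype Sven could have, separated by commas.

I^A I^B, I^B I^B, I^B i

For each candidate genotype of Sven, check whether crossing it with I^A i can produce every observed child phenotype.
  I^A I^A → possible child types {A} ✗
  I^A I^B → possible child types {A, B, AB} ✓
  I^A i → possible child types {O, A} ✗
  I^B I^B → possible child types {B, AB} ✓
  I^B i → possible child types {O, A, B, AB} ✓
  i i → possible child types {O, A} ✗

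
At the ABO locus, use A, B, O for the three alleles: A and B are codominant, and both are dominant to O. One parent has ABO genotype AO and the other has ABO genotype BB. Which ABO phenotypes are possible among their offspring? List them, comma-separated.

Gametes from AO × BB give offspring ABO genotypes AB, BO, i.e. phenotypes B, AB.

B, AB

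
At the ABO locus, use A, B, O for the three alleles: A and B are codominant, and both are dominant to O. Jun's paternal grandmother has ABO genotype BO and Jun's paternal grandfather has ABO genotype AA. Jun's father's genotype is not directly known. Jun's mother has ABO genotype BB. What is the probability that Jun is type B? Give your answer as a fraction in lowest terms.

1/2

Jun's father's ABO genotype from BO × AA: 1/2 AB, 1/2 AO.
Crossing each possibility with the mother BB and summing P(type B): 1/2·1/2 + 1/2·1/2 = 1/2.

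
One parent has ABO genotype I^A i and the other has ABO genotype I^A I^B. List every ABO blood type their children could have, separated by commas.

Gametes from I^A i × I^A I^B give offspring ABO genotypes I^A I^A, I^A I^B, I^A i, I^B i, i.e. phenotypes A, B, AB.

A, B, AB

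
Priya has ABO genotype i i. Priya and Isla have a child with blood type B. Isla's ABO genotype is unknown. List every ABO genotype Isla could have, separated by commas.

I^A I^B, I^B I^B, I^B i

For each candidate genotype of Isla, check whether crossing it with i i can produce every observed child phenotype.
  I^A I^A → possible child types {A} ✗
  I^A I^B → possible child types {A, B} ✓
  I^A i → possible child types {O, A} ✗
  I^B I^B → possible child types {B} ✓
  I^B i → possible child types {O, B} ✓
  i i → possible child types {O} ✗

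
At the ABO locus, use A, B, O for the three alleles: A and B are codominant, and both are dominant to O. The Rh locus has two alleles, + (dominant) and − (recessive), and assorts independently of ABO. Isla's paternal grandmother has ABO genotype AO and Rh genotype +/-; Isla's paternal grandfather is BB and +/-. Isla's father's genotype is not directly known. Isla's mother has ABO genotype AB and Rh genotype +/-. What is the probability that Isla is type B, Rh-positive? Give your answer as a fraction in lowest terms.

9/32

Isla's father's ABO genotype from AO × BB: 1/2 AB, 1/2 BO.
Crossing each possibility with the mother AB and summing P(type B): 1/2·1/4 + 1/2·1/2 = 3/8.
Similarly for Rh via the father's Rh distribution: P(Rh+) = 3/4.
Independent loci: 3/8 × 3/4 = 9/32.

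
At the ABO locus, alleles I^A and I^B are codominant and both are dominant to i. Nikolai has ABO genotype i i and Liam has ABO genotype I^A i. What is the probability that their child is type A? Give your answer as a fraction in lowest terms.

1/2

ABO cross i i × I^A i → offspring phenotypes: 1/2 O, 1/2 A.
So P(type A) = 1/2.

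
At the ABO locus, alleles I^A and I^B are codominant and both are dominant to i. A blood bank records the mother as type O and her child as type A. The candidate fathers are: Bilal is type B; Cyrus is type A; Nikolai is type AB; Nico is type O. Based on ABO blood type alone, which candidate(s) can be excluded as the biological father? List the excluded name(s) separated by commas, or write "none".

Bilal, Nico

A candidate is excluded only if no genotype consistent with his phenotype could produce a type A child with a type O mother.
Bilal (type B): no genotype consistent with that phenotype can produce a type-A child with a type-O mother.
Nico (type O): no genotype consistent with that phenotype can produce a type-A child with a type-O mother.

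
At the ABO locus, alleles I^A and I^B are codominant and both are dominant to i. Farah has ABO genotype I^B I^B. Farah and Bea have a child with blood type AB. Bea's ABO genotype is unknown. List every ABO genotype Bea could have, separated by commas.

For each candidate genotype of Bea, check whether crossing it with I^B I^B can produce every observed child phenotype.
  I^A I^A → possible child types {AB} ✓
  I^A I^B → possible child types {B, AB} ✓
  I^A i → possible child types {B, AB} ✓
  I^B I^B → possible child types {B} ✗
  I^B i → possible child types {B} ✗
  i i → possible child types {B} ✗

I^A I^A, I^A I^B, I^A i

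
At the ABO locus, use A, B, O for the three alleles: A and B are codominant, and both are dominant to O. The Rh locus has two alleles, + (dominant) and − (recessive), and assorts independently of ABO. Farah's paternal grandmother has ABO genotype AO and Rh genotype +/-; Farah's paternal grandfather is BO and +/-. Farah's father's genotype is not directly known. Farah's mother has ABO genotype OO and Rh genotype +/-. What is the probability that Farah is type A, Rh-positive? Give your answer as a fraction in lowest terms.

3/16

Farah's father's ABO genotype from AO × BO: 1/4 AB, 1/4 AO, 1/4 BO, 1/4 OO.
Crossing each possibility with the mother OO and summing P(type A): 1/4·1/2 + 1/4·1/2 + 1/4·0 + 1/4·0 = 1/4.
Similarly for Rh via the father's Rh distribution: P(Rh+) = 3/4.
Independent loci: 1/4 × 3/4 = 3/16.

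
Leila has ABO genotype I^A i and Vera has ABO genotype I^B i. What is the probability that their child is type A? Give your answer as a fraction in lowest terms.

1/4

ABO cross I^A i × I^B i → offspring phenotypes: 1/4 O, 1/4 A, 1/4 B, 1/4 AB.
So P(type A) = 1/4.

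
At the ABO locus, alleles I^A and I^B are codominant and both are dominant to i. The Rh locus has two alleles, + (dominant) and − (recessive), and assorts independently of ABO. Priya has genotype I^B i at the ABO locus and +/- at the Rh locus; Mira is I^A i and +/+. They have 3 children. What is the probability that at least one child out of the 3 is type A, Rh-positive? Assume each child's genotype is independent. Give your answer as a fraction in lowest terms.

37/64

ABO cross I^B i × I^A i → 1/4 O, 1/4 A, 1/4 B, 1/4 AB.
Rh cross +/- × +/+ → 1 Rh+; so P(type A, Rh-positive) = 1/4 × 1 = 1/4 per child.
P(none) = (3/4)^3 = 27/64; P(at least one) = 1 − 27/64 = 37/64.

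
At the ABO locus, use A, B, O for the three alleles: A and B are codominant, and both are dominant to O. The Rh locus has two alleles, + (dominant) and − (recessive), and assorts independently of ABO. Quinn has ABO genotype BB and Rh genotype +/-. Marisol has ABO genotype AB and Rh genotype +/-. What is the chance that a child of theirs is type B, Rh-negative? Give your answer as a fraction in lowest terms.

ABO cross BB × AB → offspring phenotypes: 1/2 B, 1/2 AB.
Rh cross +/- × +/- → 3/4 Rh+, 1/4 Rh-.
Independent loci: P(type B, Rh-negative) = 1/2 × 1/4 = 1/8.

1/8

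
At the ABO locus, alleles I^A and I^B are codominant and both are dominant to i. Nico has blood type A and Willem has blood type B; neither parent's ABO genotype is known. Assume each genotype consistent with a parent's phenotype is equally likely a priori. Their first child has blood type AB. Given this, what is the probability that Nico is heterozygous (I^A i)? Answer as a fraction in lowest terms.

Possible genotypes: Nico ∈ {I^A I^A, I^A i}; Willem ∈ {I^B I^B, I^B i}.
Weight each parental genotype pair by prior × P(type-AB child):
  I^A I^A × I^B I^B: posterior weight 4/9.
  I^A I^A × I^B i: posterior weight 2/9.
  I^A i × I^B I^B: posterior weight 2/9.
  I^A i × I^B i: posterior weight 1/9.
Sum the posterior weight over pairs where Nico is I^A i: 1/3.

1/3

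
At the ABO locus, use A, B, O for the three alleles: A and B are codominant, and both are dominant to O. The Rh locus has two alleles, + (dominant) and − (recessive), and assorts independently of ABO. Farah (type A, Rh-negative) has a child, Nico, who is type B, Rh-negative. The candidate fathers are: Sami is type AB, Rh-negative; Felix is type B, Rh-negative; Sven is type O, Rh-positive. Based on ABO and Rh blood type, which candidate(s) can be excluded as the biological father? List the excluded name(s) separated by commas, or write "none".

A candidate is excluded only if no genotype consistent with his phenotype could produce a type B, Rh-negative child with a type A, Rh-negative mother.
Sven (type O, Rh+): no genotype consistent with that phenotype can produce a type-B Rh- child with a type-A mother.

Sven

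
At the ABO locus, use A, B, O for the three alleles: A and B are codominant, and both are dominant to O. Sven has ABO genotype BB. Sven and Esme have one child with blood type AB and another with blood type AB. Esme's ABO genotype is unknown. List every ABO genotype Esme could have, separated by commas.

For each candidate genotype of Esme, check whether crossing it with BB can produce every observed child phenotype.
  AA → possible child types {AB} ✓
  AB → possible child types {B, AB} ✓
  AO → possible child types {B, AB} ✓
  BB → possible child types {B} ✗
  BO → possible child types {B} ✗
  OO → possible child types {B} ✗

AA, AB, AO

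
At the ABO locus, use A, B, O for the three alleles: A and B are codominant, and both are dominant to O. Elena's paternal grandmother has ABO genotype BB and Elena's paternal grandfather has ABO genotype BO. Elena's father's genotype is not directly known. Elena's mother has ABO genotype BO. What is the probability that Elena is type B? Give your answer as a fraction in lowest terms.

7/8

Elena's father's ABO genotype from BB × BO: 1/2 BB, 1/2 BO.
Crossing each possibility with the mother BO and summing P(type B): 1/2·1 + 1/2·3/4 = 7/8.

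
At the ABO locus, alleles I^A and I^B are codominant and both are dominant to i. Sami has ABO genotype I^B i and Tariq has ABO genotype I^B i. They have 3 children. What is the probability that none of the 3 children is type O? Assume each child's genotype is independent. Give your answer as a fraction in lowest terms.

ABO cross I^B i × I^B i → 1/4 O, 3/4 B.
So P(type O) = 1/4 per child.
P(not type O) = 3/4 for one child; (3/4)^3 = 27/64.

27/64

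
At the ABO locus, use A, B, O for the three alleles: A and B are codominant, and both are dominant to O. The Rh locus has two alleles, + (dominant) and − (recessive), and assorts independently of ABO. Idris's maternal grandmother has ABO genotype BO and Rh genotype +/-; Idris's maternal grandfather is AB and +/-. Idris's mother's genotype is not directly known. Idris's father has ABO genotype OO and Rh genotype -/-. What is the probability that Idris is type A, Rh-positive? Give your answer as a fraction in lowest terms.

Idris's mother's ABO genotype from BO × AB: 1/4 AB, 1/4 AO, 1/4 BB, 1/4 BO.
Crossing each possibility with the father OO and summing P(type A): 1/4·1/2 + 1/4·1/2 + 1/4·0 + 1/4·0 = 1/4.
Similarly for Rh via the mother's Rh distribution: P(Rh+) = 1/2.
Independent loci: 1/4 × 1/2 = 1/8.

1/8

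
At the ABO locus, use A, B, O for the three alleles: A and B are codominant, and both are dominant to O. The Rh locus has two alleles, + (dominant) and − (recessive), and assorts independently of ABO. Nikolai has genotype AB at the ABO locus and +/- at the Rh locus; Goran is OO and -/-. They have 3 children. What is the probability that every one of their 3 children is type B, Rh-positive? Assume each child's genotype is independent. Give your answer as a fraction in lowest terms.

ABO cross AB × OO → 1/2 A, 1/2 B.
Rh cross +/- × -/- → 1/2 Rh+, 1/2 Rh-; so P(type B, Rh-positive) = 1/2 × 1/2 = 1/4 per child.
All 3 independent: (1/4)^3 = 1/64.

1/64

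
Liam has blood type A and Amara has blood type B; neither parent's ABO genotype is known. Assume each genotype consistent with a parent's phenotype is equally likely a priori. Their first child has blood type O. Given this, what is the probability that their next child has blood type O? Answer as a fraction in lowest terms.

1/4

Possible genotypes: Liam ∈ {AA, AO}; Amara ∈ {BB, BO}.
Weight each parental genotype pair by prior × P(type-O child):
  AO × BO: posterior weight 1; P(next child type O) = 1/4.
Weighted sum = 1/4.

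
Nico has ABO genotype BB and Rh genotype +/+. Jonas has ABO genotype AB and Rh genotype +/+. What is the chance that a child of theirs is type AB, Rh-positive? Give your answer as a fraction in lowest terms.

ABO cross BB × AB → offspring phenotypes: 1/2 B, 1/2 AB.
Rh cross +/+ × +/+ → 1 Rh+.
Independent loci: P(type AB, Rh-positive) = 1/2 × 1 = 1/2.

1/2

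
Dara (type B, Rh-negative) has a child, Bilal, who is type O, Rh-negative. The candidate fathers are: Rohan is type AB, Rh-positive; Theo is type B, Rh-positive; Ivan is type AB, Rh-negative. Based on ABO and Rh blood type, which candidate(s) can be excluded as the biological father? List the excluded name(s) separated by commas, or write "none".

Rohan, Ivan

A candidate is excluded only if no genotype consistent with his phenotype could produce a type O, Rh-negative child with a type B, Rh-negative mother.
Rohan (type AB, Rh+): no genotype consistent with that phenotype can produce a type-O Rh- child with a type-B mother.
Ivan (type AB, Rh-): no genotype consistent with that phenotype can produce a type-O Rh- child with a type-B mother.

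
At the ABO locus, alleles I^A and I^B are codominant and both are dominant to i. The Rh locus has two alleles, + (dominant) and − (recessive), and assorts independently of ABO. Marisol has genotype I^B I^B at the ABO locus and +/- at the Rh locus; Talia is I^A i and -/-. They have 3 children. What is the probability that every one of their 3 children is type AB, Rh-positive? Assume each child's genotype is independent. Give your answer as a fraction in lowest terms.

ABO cross I^B I^B × I^A i → 1/2 B, 1/2 AB.
Rh cross +/- × -/- → 1/2 Rh+, 1/2 Rh-; so P(type AB, Rh-positive) = 1/2 × 1/2 = 1/4 per child.
All 3 independent: (1/4)^3 = 1/64.

1/64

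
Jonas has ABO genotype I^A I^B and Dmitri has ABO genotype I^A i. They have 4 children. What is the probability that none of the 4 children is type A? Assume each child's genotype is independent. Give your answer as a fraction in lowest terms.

ABO cross I^A I^B × I^A i → 1/2 A, 1/4 B, 1/4 AB.
So P(type A) = 1/2 per child.
P(not type A) = 1/2 for one child; (1/2)^4 = 1/16.

1/16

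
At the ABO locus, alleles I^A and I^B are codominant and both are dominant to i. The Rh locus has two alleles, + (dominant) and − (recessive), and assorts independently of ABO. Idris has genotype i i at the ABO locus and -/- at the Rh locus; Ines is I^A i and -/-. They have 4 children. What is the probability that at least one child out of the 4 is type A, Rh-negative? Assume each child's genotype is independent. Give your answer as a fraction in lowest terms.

ABO cross i i × I^A i → 1/2 O, 1/2 A.
Rh cross -/- × -/- → 1 Rh-; so P(type A, Rh-negative) = 1/2 × 1 = 1/2 per child.
P(none) = (1/2)^4 = 1/16; P(at least one) = 1 − 1/16 = 15/16.

15/16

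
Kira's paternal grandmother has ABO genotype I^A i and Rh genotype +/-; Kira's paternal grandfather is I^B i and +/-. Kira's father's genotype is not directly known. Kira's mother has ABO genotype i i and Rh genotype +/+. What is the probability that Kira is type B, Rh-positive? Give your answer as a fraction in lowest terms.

Kira's father's ABO genotype from I^A i × I^B i: 1/4 I^A I^B, 1/4 I^A i, 1/4 I^B i, 1/4 i i.
Crossing each possibility with the mother i i and summing P(type B): 1/4·1/2 + 1/4·0 + 1/4·1/2 + 1/4·0 = 1/4.
Similarly for Rh via the father's Rh distribution: P(Rh+) = 1.
Independent loci: 1/4 × 1 = 1/4.

1/4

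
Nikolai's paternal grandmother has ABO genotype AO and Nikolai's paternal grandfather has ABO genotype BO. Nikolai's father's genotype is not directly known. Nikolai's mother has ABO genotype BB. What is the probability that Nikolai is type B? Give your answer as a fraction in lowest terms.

3/4

Nikolai's father's ABO genotype from AO × BO: 1/4 AB, 1/4 AO, 1/4 BO, 1/4 OO.
Crossing each possibility with the mother BB and summing P(type B): 1/4·1/2 + 1/4·1/2 + 1/4·1 + 1/4·1 = 3/4.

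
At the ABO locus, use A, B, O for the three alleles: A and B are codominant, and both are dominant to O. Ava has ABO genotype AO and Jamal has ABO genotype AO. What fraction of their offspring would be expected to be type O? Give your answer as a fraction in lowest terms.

ABO cross AO × AO → offspring phenotypes: 1/4 O, 3/4 A.
So P(type O) = 1/4.

1/4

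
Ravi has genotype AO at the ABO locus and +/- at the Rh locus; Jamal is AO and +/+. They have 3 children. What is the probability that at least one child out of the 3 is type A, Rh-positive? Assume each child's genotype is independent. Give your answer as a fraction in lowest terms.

ABO cross AO × AO → 1/4 O, 3/4 A.
Rh cross +/- × +/+ → 1 Rh+; so P(type A, Rh-positive) = 3/4 × 1 = 3/4 per child.
P(none) = (1/4)^3 = 1/64; P(at least one) = 1 − 1/64 = 63/64.

63/64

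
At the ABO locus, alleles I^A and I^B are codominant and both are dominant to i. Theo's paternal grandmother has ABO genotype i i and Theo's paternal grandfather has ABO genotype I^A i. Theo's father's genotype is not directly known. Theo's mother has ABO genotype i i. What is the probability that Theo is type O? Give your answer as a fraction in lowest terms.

3/4

Theo's father's ABO genotype from i i × I^A i: 1/2 I^A i, 1/2 i i.
Crossing each possibility with the mother i i and summing P(type O): 1/2·1/2 + 1/2·1 = 3/4.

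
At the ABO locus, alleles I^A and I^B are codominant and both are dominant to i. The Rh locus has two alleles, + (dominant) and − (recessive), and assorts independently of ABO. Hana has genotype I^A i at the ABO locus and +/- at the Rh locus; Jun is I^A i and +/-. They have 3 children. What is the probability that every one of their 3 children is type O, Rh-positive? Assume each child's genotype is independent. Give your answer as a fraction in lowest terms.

ABO cross I^A i × I^A i → 1/4 O, 3/4 A.
Rh cross +/- × +/- → 3/4 Rh+, 1/4 Rh-; so P(type O, Rh-positive) = 1/4 × 3/4 = 3/16 per child.
All 3 independent: (3/16)^3 = 27/4096.

27/4096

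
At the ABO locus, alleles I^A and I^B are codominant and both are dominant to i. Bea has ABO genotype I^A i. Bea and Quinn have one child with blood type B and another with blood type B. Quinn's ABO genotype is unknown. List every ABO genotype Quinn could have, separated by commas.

I^A I^B, I^B I^B, I^B i

For each candidate genotype of Quinn, check whether crossing it with I^A i can produce every observed child phenotype.
  I^A I^A → possible child types {A} ✗
  I^A I^B → possible child types {A, B, AB} ✓
  I^A i → possible child types {O, A} ✗
  I^B I^B → possible child types {B, AB} ✓
  I^B i → possible child types {O, A, B, AB} ✓
  i i → possible child types {O, A} ✗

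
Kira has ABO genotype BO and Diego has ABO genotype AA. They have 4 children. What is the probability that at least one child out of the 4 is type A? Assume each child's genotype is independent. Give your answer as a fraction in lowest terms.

ABO cross BO × AA → 1/2 A, 1/2 AB.
So P(type A) = 1/2 per child.
P(none) = (1/2)^4 = 1/16; P(at least one) = 1 − 1/16 = 15/16.

15/16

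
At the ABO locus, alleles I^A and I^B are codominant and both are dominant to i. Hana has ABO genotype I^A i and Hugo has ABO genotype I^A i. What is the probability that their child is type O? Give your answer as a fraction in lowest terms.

ABO cross I^A i × I^A i → offspring phenotypes: 1/4 O, 3/4 A.
So P(type O) = 1/4.

1/4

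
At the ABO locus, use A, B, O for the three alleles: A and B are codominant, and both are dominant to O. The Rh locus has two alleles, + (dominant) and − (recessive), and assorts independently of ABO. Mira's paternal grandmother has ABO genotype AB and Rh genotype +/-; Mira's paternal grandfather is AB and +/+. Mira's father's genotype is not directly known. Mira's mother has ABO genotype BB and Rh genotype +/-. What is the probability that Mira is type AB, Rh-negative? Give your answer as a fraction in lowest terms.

Mira's father's ABO genotype from AB × AB: 1/4 AA, 1/2 AB, 1/4 BB.
Crossing each possibility with the mother BB and summing P(type AB): 1/4·1 + 1/2·1/2 + 1/4·0 = 1/2.
Similarly for Rh via the father's Rh distribution: P(Rh-) = 1/8.
Independent loci: 1/2 × 1/8 = 1/16.

1/16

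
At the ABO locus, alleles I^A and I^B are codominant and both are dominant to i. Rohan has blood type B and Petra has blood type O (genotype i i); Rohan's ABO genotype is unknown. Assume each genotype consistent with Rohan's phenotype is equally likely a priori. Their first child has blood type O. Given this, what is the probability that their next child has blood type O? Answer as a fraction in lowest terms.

Possible genotypes: Rohan ∈ {I^B I^B, I^B i}; Petra ∈ {i i}.
Weight each parental genotype pair by prior × P(type-O child):
  I^B i × i i: posterior weight 1; P(next child type O) = 1/2.
Weighted sum = 1/2.

1/2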